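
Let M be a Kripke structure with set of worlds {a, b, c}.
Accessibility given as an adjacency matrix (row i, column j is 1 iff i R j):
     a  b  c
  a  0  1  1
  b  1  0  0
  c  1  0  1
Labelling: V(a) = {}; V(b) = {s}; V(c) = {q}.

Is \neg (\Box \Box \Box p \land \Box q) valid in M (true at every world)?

Yes

Let φ = \neg (\Box \Box \Box p \land \Box q). Evaluate φ at each world:
  a (successors {b, c}): φ is true.
  b (successors {a}): φ is true.
  c (successors {a, c}): φ is true.
For instance, at c:
  At c: \Box \Box \Box p \land \Box q is false, so \neg (\Box \Box \Box p \land \Box q) is true.
    At c: \Box \Box \Box p is false, \Box q is false, so \Box \Box \Box p \land \Box q is false.
      At c: \Box \Box \Box p requires \Box \Box p at every successor {a, c}.
        \Box \Box p fails at a, so \Box \Box \Box p is false at c.
      At c: \Box q requires q at every successor {a, c}.
        q fails at a, so \Box q is false at c.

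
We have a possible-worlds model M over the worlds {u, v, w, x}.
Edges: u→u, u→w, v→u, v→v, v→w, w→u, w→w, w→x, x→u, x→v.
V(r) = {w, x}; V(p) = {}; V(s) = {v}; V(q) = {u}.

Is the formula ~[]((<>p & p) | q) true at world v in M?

At v: []((<>p & p) | q) is false, so ~[]((<>p & p) | q) is true.
  At v: []((<>p & p) | q) requires (<>p & p) | q at every successor {u, v, w}.
    (<>p & p) | q fails at v, so []((<>p & p) | q) is false at v.
      At v: <>p & p is false, q is false, so (<>p & p) | q is false.

Yes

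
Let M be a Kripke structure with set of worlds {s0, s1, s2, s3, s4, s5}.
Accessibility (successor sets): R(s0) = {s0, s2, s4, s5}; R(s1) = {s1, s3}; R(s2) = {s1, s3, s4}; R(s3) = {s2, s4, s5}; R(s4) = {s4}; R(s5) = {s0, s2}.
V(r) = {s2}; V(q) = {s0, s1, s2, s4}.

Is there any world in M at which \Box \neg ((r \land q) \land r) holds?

Yes

Let φ = \Box \neg ((r \land q) \land r). Evaluate φ at each world:
  s0 (successors {s0, s2, s4, s5}): φ is false.
  s1 (successors {s1, s3}): φ is true.
  s2 (successors {s1, s3, s4}): φ is true.
  s3 (successors {s2, s4, s5}): φ is false.
  s4 (successors {s4}): φ is true.
  s5 (successors {s0, s2}): φ is false.
Detail at s1 (witness):
  At s1: \Box \neg ((r \land q) \land r) requires \neg ((r \land q) \land r) at every successor {s1, s3}.
    At s1: \neg ((r \land q) \land r) is true.
    At s3: \neg ((r \land q) \land r) is true.
  So \Box \neg ((r \land q) \land r) is true at s1.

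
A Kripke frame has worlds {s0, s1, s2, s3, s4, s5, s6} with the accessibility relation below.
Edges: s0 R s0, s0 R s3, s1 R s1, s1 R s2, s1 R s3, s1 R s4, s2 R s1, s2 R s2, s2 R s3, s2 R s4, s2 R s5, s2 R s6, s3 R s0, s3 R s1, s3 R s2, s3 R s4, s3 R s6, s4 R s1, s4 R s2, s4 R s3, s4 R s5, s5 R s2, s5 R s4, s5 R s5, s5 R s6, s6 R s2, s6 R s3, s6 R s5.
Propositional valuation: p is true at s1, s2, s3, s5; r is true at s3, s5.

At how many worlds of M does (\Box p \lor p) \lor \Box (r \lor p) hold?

Recall that \Box ψ holds at a world iff ψ holds at every accessible world, and \Diamond ψ holds iff ψ holds at some accessible world.
Let φ = (\Box p \lor p) \lor \Box (r \lor p). Evaluate φ at each world:
  s0 (successors {s0, s3}): φ is false.
  s1 (successors {s1, s2, s3, s4}): φ is true.
  s2 (successors {s1, s2, s3, s4, s5, s6}): φ is true.
  s3 (successors {s0, s1, s2, s4, s6}): φ is true.
  s4 (successors {s1, s2, s3, s5}): φ is true.
  s5 (successors {s2, s4, s5, s6}): φ is true.
  s6 (successors {s2, s3, s5}): φ is true.
For instance, at s5:
  At s5: \Box p \lor p is true, \Box (r \lor p) is false, so (\Box p \lor p) \lor \Box (r \lor p) is true.
    At s5: \Box p is false, p is true, so \Box p \lor p is true.
      At s5: \Box p requires p at every successor {s2, s4, s5, s6}.
        p fails at s4, so \Box p is false at s5.
    At s5: \Box (r \lor p) requires r \lor p at every successor {s2, s4, s5, s6}.
      r \lor p fails at s4, so \Box (r \lor p) is false at s5.
Satisfying worlds: {s1, s2, s3, s4, s5, s6}

6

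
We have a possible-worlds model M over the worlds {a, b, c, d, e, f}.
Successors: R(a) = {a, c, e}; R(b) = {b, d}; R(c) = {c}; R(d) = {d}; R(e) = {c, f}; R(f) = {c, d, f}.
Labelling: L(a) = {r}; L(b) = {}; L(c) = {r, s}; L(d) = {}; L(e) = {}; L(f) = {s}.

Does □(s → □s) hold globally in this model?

Let φ = □(s → □s). Evaluate φ at each world:
  a (successors {a, c, e}): φ is true.
  b (successors {b, d}): φ is true.
  c (successors {c}): φ is true.
  d (successors {d}): φ is true.
  e (successors {c, f}): φ is false.
  f (successors {c, d, f}): φ is false.
Detail at e (counterexample):
  At e: □(s → □s) requires s → □s at every successor {c, f}.
    s → □s fails at f, so □(s → □s) is false at e.
      At f: s is true, □s is false, so s → □s is false.

No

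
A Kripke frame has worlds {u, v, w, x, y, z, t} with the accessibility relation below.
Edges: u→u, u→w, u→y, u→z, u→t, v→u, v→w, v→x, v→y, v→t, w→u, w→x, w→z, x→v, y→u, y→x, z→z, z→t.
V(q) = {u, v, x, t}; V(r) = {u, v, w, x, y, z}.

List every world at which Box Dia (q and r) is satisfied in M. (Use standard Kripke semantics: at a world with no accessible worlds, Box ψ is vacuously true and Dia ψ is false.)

x, y, t

Let φ = Box Dia (q and r). Evaluate φ at each world:
  u (successors {u, w, y, z, t}): φ is false.
  v (successors {u, w, x, y, t}): φ is false.
  w (successors {u, x, z}): φ is false.
  x (successors {v}): φ is true.
  y (successors {u, x}): φ is true.
  z (successors {z, t}): φ is false.
  t (successors ∅): φ is true.
For instance, at x:
  At x: Box Dia (q and r) requires Dia (q and r) at every successor {v}.
      At v: Dia (q and r) requires q and r at some successor in {u, w, x, y, t}.
        q and r holds at u, so Dia (q and r) is true at v.
  So Box Dia (q and r) is true at x.
Satisfying worlds: {x, y, t}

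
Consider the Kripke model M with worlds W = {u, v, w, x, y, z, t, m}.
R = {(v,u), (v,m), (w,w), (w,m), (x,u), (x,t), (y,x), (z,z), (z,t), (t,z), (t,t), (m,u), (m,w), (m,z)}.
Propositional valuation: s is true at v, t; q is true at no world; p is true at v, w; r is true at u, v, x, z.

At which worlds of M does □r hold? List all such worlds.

u, y

Recall that □ψ holds at a world iff ψ holds at every accessible world, and ◇ψ holds iff ψ holds at some accessible world.
Let φ = □r. Evaluate φ at each world:
  u (successors ∅): φ is true.
  v (successors {u, m}): φ is false.
  w (successors {w, m}): φ is false.
  x (successors {u, t}): φ is false.
  y (successors {x}): φ is true.
  z (successors {z, t}): φ is false.
  t (successors {z, t}): φ is false.
  m (successors {u, w, z}): φ is false.
For instance, at x:
  At x: □r requires r at every successor {u, t}.
    r fails at t, so □r is false at x.
Satisfying worlds: {u, y}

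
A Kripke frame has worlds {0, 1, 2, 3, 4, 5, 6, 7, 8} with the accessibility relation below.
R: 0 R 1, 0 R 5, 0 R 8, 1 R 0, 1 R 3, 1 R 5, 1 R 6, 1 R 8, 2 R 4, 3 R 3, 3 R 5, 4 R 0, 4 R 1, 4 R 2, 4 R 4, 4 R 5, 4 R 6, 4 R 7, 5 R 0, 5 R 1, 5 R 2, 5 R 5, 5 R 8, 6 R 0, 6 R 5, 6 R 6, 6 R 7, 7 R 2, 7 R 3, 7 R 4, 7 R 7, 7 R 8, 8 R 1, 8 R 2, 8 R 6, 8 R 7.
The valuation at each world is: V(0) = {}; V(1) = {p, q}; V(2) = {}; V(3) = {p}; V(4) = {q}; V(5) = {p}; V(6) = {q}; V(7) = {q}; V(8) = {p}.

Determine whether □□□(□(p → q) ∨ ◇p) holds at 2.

At 2: □□□(□(p → q) ∨ ◇p) requires □□(□(p → q) ∨ ◇p) at every successor {4}.
    At 4: □□(□(p → q) ∨ ◇p) requires □(□(p → q) ∨ ◇p) at every successor {0, 1, 2, 4, 5, 6, 7}.
      At 0: □(□(p → q) ∨ ◇p) is true.
      At 1: □(□(p → q) ∨ ◇p) is true.
      At 2: □(□(p → q) ∨ ◇p) is true.
      At 4: □(□(p → q) ∨ ◇p) is true.
      At 5: □(□(p → q) ∨ ◇p) is true.
      At 6: □(□(p → q) ∨ ◇p) is true.
      At 7: □(□(p → q) ∨ ◇p) is true.
    So □□(□(p → q) ∨ ◇p) is true at 4.
So □□□(□(p → q) ∨ ◇p) is true at 2.

Yes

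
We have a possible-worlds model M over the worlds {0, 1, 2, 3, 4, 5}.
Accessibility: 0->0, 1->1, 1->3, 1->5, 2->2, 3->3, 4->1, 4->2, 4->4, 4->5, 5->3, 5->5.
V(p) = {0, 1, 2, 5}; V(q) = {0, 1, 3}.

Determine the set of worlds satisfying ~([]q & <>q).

1, 2, 4, 5

Let φ = ~([]q & <>q). Evaluate φ at each world:
  0 (successors {0}): φ is false.
  1 (successors {1, 3, 5}): φ is true.
  2 (successors {2}): φ is true.
  3 (successors {3}): φ is false.
  4 (successors {1, 2, 4, 5}): φ is true.
  5 (successors {3, 5}): φ is true.
For instance, at 1:
  At 1: []q & <>q is false, so ~([]q & <>q) is true.
    At 1: []q is false, <>q is true, so []q & <>q is false.
      At 1: []q requires q at every successor {1, 3, 5}.
        q fails at 5, so []q is false at 1.
      At 1: <>q requires q at some successor in {1, 3, 5}.
        q holds at 1, so <>q is true at 1.
Satisfying worlds: {1, 2, 4, 5}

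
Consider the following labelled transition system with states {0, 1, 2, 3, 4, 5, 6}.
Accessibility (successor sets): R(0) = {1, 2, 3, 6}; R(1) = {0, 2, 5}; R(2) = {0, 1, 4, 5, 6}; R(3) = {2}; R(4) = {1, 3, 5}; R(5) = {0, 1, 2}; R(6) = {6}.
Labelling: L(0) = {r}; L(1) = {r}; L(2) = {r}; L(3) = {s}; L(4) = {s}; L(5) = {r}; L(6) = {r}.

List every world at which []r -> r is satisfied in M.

0, 1, 2, 4, 5, 6

Let φ = []r -> r. Evaluate φ at each world:
  0 (successors {1, 2, 3, 6}): φ is true.
  1 (successors {0, 2, 5}): φ is true.
  2 (successors {0, 1, 4, 5, 6}): φ is true.
  3 (successors {2}): φ is false.
  4 (successors {1, 3, 5}): φ is true.
  5 (successors {0, 1, 2}): φ is true.
  6 (successors {6}): φ is true.
For instance, at 2:
  At 2: []r is false, r is true, so []r -> r is true.
    At 2: []r requires r at every successor {0, 1, 4, 5, 6}.
      r fails at 4, so []r is false at 2.
Satisfying worlds: {0, 1, 2, 4, 5, 6}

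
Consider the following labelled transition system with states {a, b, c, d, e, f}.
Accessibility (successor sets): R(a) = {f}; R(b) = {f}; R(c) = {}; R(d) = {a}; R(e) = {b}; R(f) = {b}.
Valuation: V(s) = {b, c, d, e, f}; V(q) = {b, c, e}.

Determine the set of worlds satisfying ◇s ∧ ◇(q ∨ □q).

a, b, e, f

Let φ = ◇s ∧ ◇(q ∨ □q). Evaluate φ at each world:
  a (successors {f}): φ is true.
  b (successors {f}): φ is true.
  c (successors ∅): φ is false.
  d (successors {a}): φ is false.
  e (successors {b}): φ is true.
  f (successors {b}): φ is true.
For instance, at e:
  At e: ◇s is true, ◇(q ∨ □q) is true, so ◇s ∧ ◇(q ∨ □q) is true.
    At e: ◇s requires s at some successor in {b}.
      s holds at b, so ◇s is true at e.
    At e: ◇(q ∨ □q) requires q ∨ □q at some successor in {b}.
      q ∨ □q holds at b, so ◇(q ∨ □q) is true at e.
Satisfying worlds: {a, b, e, f}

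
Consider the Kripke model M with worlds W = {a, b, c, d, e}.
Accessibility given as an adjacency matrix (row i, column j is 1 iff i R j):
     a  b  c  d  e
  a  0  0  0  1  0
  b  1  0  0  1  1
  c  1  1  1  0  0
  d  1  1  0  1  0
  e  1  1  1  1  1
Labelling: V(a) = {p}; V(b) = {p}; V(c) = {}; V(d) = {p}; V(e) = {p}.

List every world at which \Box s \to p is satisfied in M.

a, b, c, d, e

Let φ = \Box s \to p. Evaluate φ at each world:
  a (successors {d}): φ is true.
  b (successors {a, d, e}): φ is true.
  c (successors {a, b, c}): φ is true.
  d (successors {a, b, d}): φ is true.
  e (successors {a, b, c, d, e}): φ is true.
For instance, at d:
  At d: \Box s is false, p is true, so \Box s \to p is true.
    At d: \Box s requires s at every successor {a, b, d}.
      s fails at a, so \Box s is false at d.
Satisfying worlds: {a, b, c, d, e}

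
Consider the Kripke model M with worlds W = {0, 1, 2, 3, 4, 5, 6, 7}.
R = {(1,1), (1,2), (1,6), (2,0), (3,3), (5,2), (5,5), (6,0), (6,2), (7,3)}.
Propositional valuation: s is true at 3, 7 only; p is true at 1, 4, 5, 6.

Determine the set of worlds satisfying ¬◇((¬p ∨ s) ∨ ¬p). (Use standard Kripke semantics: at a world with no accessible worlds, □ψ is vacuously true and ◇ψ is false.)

Recall that ◇ψ holds at a world iff ψ holds at some accessible world.
Let φ = ¬◇((¬p ∨ s) ∨ ¬p). Evaluate φ at each world:
  0 (successors ∅): φ is true.
  1 (successors {1, 2, 6}): φ is false.
  2 (successors {0}): φ is false.
  3 (successors {3}): φ is false.
  4 (successors ∅): φ is true.
  5 (successors {2, 5}): φ is false.
  6 (successors {0, 2}): φ is false.
  7 (successors {3}): φ is false.
For instance, at 1:
  At 1: ◇((¬p ∨ s) ∨ ¬p) is true, so ¬◇((¬p ∨ s) ∨ ¬p) is false.
    At 1: ◇((¬p ∨ s) ∨ ¬p) requires (¬p ∨ s) ∨ ¬p at some successor in {1, 2, 6}.
      (¬p ∨ s) ∨ ¬p holds at 2, so ◇((¬p ∨ s) ∨ ¬p) is true at 1.
Satisfying worlds: {0, 4}

0, 4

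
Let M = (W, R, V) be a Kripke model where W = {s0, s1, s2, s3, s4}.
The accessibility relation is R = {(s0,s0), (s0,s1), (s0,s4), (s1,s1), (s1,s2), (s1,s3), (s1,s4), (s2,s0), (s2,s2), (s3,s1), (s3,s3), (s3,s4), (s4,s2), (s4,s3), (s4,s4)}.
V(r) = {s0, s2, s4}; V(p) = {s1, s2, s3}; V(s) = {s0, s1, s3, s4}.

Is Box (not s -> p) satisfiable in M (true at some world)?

Yes

Let φ = Box (not s -> p). Evaluate φ at each world:
  s0 (successors {s0, s1, s4}): φ is true.
  s1 (successors {s1, s2, s3, s4}): φ is true.
  s2 (successors {s0, s2}): φ is true.
  s3 (successors {s1, s3, s4}): φ is true.
  s4 (successors {s2, s3, s4}): φ is true.
Detail at s0 (witness):
  At s0: Box (not s -> p) requires not s -> p at every successor {s0, s1, s4}.
    At s0: not s -> p is true.
    At s1: not s -> p is true.
    At s4: not s -> p is true.
  So Box (not s -> p) is true at s0.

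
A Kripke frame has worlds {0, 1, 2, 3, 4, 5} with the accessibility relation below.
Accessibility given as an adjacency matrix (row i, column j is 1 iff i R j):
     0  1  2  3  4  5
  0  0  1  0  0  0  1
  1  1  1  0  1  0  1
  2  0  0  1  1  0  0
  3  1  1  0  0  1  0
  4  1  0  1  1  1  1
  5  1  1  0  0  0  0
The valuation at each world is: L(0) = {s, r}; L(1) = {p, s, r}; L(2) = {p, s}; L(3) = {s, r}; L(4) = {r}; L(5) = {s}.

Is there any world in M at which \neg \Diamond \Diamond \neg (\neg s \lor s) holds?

Let φ = \neg \Diamond \Diamond \neg (\neg s \lor s). Evaluate φ at each world:
  0 (successors {1, 5}): φ is true.
  1 (successors {0, 1, 3, 5}): φ is true.
  2 (successors {2, 3}): φ is true.
  3 (successors {0, 1, 4}): φ is true.
  4 (successors {0, 2, 3, 4, 5}): φ is true.
  5 (successors {0, 1}): φ is true.
Detail at 0 (witness):
  At 0: \Diamond \Diamond \neg (\neg s \lor s) is false, so \neg \Diamond \Diamond \neg (\neg s \lor s) is true.
    At 0: \Diamond \Diamond \neg (\neg s \lor s) requires \Diamond \neg (\neg s \lor s) at some successor in {1, 5}.
      At 1: \Diamond \neg (\neg s \lor s) is false.
      At 5: \Diamond \neg (\neg s \lor s) is false.
    So \Diamond \Diamond \neg (\neg s \lor s) is false at 0.

Yes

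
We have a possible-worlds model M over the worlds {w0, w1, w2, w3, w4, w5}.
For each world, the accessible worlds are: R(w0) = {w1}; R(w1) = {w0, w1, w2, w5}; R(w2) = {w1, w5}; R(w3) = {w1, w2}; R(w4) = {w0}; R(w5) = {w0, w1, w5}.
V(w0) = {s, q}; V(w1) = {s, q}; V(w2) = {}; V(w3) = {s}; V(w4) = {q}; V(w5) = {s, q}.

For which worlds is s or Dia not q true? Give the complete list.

w0, w1, w3, w5

Recall that Dia ψ holds at a world iff ψ holds at some accessible world.
Let φ = s or Dia not q. Evaluate φ at each world:
  w0 (successors {w1}): φ is true.
  w1 (successors {w0, w1, w2, w5}): φ is true.
  w2 (successors {w1, w5}): φ is false.
  w3 (successors {w1, w2}): φ is true.
  w4 (successors {w0}): φ is false.
  w5 (successors {w0, w1, w5}): φ is true.
For instance, at w2:
  At w2: s is false, Dia not q is false, so s or Dia not q is false.
    At w2: Dia not q requires not q at some successor in {w1, w5}.
      At w1: not q is false.
      At w5: not q is false.
    So Dia not q is false at w2.
Satisfying worlds: {w0, w1, w3, w5}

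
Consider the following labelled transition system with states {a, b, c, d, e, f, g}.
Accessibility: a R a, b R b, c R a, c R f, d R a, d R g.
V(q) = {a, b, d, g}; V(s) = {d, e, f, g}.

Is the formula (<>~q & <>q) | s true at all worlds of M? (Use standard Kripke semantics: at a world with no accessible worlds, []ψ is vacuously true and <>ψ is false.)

Recall that <>ψ holds at a world iff ψ holds at some accessible world.
Let φ = (<>~q & <>q) | s. Evaluate φ at each world:
  a (successors {a}): φ is false.
  b (successors {b}): φ is false.
  c (successors {a, f}): φ is true.
  d (successors {a, g}): φ is true.
  e (successors ∅): φ is true.
  f (successors ∅): φ is true.
  g (successors ∅): φ is true.
Detail at a (counterexample):
  At a: <>~q & <>q is false, s is false, so (<>~q & <>q) | s is false.
    At a: <>~q is false, <>q is true, so <>~q & <>q is false.
      At a: <>~q requires ~q at some successor in {a}.
        At a: ~q is false.
      So <>~q is false at a.
      At a: <>q requires q at some successor in {a}.
        q holds at a, so <>q is true at a.

No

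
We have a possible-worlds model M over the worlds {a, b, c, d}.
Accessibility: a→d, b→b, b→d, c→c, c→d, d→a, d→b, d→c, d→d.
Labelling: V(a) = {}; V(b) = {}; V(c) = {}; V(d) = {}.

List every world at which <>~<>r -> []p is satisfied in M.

none

Let φ = <>~<>r -> []p. Evaluate φ at each world:
  a (successors {d}): φ is false.
  b (successors {b, d}): φ is false.
  c (successors {c, d}): φ is false.
  d (successors {a, b, c, d}): φ is false.
For instance, at d:
  At d: <>~<>r is true, []p is false, so <>~<>r -> []p is false.
    At d: <>~<>r requires ~<>r at some successor in {a, b, c, d}.
      ~<>r holds at a, so <>~<>r is true at d.
    At d: []p requires p at every successor {a, b, c, d}.
      p fails at a, so []p is false at d.
Satisfying worlds: none.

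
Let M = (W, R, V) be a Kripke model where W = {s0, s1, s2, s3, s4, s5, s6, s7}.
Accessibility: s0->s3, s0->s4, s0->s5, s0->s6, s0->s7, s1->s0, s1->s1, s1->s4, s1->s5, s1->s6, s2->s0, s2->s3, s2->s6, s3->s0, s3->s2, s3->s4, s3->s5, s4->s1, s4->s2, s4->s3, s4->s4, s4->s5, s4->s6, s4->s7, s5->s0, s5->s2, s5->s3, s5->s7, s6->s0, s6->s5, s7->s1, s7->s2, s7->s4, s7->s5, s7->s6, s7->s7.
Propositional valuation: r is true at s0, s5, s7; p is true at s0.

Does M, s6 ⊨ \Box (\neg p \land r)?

At s6: \Box (\neg p \land r) requires \neg p \land r at every successor {s0, s5}.
  \neg p \land r fails at s0, so \Box (\neg p \land r) is false at s6.

No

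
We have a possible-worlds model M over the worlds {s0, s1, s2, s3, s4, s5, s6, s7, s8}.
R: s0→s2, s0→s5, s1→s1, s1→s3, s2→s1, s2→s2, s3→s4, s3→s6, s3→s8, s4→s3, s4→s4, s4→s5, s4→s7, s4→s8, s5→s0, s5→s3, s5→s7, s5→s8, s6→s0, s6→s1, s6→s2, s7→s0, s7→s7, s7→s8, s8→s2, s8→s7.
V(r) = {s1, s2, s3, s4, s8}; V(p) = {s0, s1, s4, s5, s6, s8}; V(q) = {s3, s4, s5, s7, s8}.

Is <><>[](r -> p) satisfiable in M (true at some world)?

Let φ = <><>[](r -> p). Evaluate φ at each world:
  s0 (successors {s2, s5}): φ is true.
  s1 (successors {s1, s3}): φ is true.
  s2 (successors {s1, s2}): φ is true.
  s3 (successors {s4, s6, s8}): φ is true.
  s4 (successors {s3, s4, s5, s7, s8}): φ is true.
  s5 (successors {s0, s3, s7, s8}): φ is true.
  s6 (successors {s0, s1, s2}): φ is true.
  s7 (successors {s0, s7, s8}): φ is true.
  s8 (successors {s2, s7}): φ is true.
Detail at s0 (witness):
  At s0: <><>[](r -> p) requires <>[](r -> p) at some successor in {s2, s5}.
    <>[](r -> p) holds at s5, so <><>[](r -> p) is true at s0.
      At s5: <>[](r -> p) requires [](r -> p) at some successor in {s0, s3, s7, s8}.
        [](r -> p) holds at s3, so <>[](r -> p) is true at s5.

Yes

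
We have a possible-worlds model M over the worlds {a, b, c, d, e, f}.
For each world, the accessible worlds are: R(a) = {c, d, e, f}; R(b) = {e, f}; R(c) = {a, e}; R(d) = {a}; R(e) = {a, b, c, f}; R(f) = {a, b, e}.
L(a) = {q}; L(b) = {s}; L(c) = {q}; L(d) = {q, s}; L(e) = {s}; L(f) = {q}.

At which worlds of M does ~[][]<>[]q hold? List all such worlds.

a, b, c, d, e, f

Let φ = ~[][]<>[]q. Evaluate φ at each world:
  a (successors {c, d, e, f}): φ is true.
  b (successors {e, f}): φ is true.
  c (successors {a, e}): φ is true.
  d (successors {a}): φ is true.
  e (successors {a, b, c, f}): φ is true.
  f (successors {a, b, e}): φ is true.
For instance, at b:
  At b: [][]<>[]q is false, so ~[][]<>[]q is true.
    At b: [][]<>[]q requires []<>[]q at every successor {e, f}.
      []<>[]q fails at e, so [][]<>[]q is false at b.
Satisfying worlds: {a, b, c, d, e, f}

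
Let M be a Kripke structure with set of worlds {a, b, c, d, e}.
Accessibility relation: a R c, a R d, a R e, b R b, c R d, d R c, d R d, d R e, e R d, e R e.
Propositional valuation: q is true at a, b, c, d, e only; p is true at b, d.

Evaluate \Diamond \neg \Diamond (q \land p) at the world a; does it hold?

No

At a: \Diamond \neg \Diamond (q \land p) requires \neg \Diamond (q \land p) at some successor in {c, d, e}.
  At c: \neg \Diamond (q \land p) is false.
  At d: \neg \Diamond (q \land p) is false.
  At e: \neg \Diamond (q \land p) is false.
So \Diamond \neg \Diamond (q \land p) is false at a.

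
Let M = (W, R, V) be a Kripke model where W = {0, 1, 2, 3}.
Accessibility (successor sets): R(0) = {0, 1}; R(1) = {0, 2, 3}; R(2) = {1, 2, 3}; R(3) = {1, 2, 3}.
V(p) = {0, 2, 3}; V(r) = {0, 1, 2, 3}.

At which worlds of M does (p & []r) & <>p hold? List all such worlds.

Let φ = (p & []r) & <>p. Evaluate φ at each world:
  0 (successors {0, 1}): φ is true.
  1 (successors {0, 2, 3}): φ is false.
  2 (successors {1, 2, 3}): φ is true.
  3 (successors {1, 2, 3}): φ is true.
For instance, at 0:
  At 0: p & []r is true, <>p is true, so (p & []r) & <>p is true.
    At 0: p is true, []r is true, so p & []r is true.
      At 0: []r requires r at every successor {0, 1}.
        At 0: r is true.
        At 1: r is true.
      So []r is true at 0.
    At 0: <>p requires p at some successor in {0, 1}.
      p holds at 0, so <>p is true at 0.
Satisfying worlds: {0, 2, 3}

0, 2, 3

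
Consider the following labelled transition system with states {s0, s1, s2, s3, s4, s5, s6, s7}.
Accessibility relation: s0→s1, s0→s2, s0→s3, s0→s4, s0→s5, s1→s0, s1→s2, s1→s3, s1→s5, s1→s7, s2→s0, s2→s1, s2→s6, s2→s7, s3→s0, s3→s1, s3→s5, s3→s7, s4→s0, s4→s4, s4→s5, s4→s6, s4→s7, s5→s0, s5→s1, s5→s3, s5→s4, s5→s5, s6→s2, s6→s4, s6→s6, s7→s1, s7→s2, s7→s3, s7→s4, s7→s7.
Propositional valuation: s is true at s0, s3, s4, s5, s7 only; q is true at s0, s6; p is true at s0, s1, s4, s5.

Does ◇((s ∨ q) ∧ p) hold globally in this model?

Yes

Let φ = ◇((s ∨ q) ∧ p). Evaluate φ at each world:
  s0 (successors {s1, s2, s3, s4, s5}): φ is true.
  s1 (successors {s0, s2, s3, s5, s7}): φ is true.
  s2 (successors {s0, s1, s6, s7}): φ is true.
  s3 (successors {s0, s1, s5, s7}): φ is true.
  s4 (successors {s0, s4, s5, s6, s7}): φ is true.
  s5 (successors {s0, s1, s3, s4, s5}): φ is true.
  s6 (successors {s2, s4, s6}): φ is true.
  s7 (successors {s1, s2, s3, s4, s7}): φ is true.
For instance, at s1:
  At s1: ◇((s ∨ q) ∧ p) requires (s ∨ q) ∧ p at some successor in {s0, s2, s3, s5, s7}.
    (s ∨ q) ∧ p holds at s0, so ◇((s ∨ q) ∧ p) is true at s1.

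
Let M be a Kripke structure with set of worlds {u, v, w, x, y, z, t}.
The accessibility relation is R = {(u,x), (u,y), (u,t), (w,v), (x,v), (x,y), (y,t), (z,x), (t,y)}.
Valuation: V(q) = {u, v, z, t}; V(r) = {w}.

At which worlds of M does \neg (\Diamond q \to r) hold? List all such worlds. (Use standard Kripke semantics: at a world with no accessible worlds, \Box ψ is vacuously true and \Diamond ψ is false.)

u, x, y

Let φ = \neg (\Diamond q \to r). Evaluate φ at each world:
  u (successors {x, y, t}): φ is true.
  v (successors ∅): φ is false.
  w (successors {v}): φ is false.
  x (successors {v, y}): φ is true.
  y (successors {t}): φ is true.
  z (successors {x}): φ is false.
  t (successors {y}): φ is false.
For instance, at w:
  At w: \Diamond q \to r is true, so \neg (\Diamond q \to r) is false.
    At w: \Diamond q is true, r is true, so \Diamond q \to r is true.
      At w: \Diamond q requires q at some successor in {v}.
        q holds at v, so \Diamond q is true at w.
Satisfying worlds: {u, x, y}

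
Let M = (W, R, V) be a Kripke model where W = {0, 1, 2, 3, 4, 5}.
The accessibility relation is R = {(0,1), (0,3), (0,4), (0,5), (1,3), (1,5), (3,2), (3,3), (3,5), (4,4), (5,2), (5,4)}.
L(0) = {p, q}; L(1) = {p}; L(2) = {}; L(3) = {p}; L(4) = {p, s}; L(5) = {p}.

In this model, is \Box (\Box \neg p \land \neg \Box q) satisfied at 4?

No

Recall that \Box ψ holds at a world iff ψ holds at every accessible world, and \Diamond ψ holds iff ψ holds at some accessible world.
At 4: \Box (\Box \neg p \land \neg \Box q) requires \Box \neg p \land \neg \Box q at every successor {4}.
  \Box \neg p \land \neg \Box q fails at 4, so \Box (\Box \neg p \land \neg \Box q) is false at 4.
    At 4: \Box \neg p is false, \neg \Box q is true, so \Box \neg p \land \neg \Box q is false.
      At 4: \Box \neg p requires \neg p at every successor {4}.
        \neg p fails at 4, so \Box \neg p is false at 4.
      At 4: \Box q is false, so \neg \Box q is true.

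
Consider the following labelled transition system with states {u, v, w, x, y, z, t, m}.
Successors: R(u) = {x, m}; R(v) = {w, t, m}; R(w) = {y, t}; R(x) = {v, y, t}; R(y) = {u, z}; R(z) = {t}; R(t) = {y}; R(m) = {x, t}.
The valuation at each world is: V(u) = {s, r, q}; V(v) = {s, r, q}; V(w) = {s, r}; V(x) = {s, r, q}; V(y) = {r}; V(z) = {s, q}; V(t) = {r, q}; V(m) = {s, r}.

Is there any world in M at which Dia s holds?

Yes

Let φ = Dia s. Evaluate φ at each world:
  u (successors {x, m}): φ is true.
  v (successors {w, t, m}): φ is true.
  w (successors {y, t}): φ is false.
  x (successors {v, y, t}): φ is true.
  y (successors {u, z}): φ is true.
  z (successors {t}): φ is false.
  t (successors {y}): φ is false.
  m (successors {x, t}): φ is true.
Detail at u (witness):
  At u: Dia s requires s at some successor in {x, m}.
    s holds at x, so Dia s is true at u.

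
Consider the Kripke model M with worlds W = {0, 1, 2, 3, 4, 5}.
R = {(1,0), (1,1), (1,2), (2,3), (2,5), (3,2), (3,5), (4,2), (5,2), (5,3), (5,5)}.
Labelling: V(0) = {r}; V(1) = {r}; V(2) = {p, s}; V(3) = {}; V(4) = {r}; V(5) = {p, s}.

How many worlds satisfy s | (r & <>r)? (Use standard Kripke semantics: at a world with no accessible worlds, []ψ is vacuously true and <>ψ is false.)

Let φ = s | (r & <>r). Evaluate φ at each world:
  0 (successors ∅): φ is false.
  1 (successors {0, 1, 2}): φ is true.
  2 (successors {3, 5}): φ is true.
  3 (successors {2, 5}): φ is false.
  4 (successors {2}): φ is false.
  5 (successors {2, 3, 5}): φ is true.
For instance, at 3:
  At 3: s is false, r & <>r is false, so s | (r & <>r) is false.
    At 3: r is false, <>r is false, so r & <>r is false.
      At 3: <>r requires r at some successor in {2, 5}.
        At 2: r is false.
        At 5: r is false.
      So <>r is false at 3.
Satisfying worlds: {1, 2, 5}

3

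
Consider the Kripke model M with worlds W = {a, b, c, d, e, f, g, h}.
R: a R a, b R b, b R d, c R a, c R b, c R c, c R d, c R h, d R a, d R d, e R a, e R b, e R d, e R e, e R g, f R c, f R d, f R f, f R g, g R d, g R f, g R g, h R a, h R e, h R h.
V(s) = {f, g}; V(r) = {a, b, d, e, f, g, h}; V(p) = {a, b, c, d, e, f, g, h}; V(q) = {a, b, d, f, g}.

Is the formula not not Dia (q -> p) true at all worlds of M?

Yes

Let φ = not not Dia (q -> p). Evaluate φ at each world:
  a (successors {a}): φ is true.
  b (successors {b, d}): φ is true.
  c (successors {a, b, c, d, h}): φ is true.
  d (successors {a, d}): φ is true.
  e (successors {a, b, d, e, g}): φ is true.
  f (successors {c, d, f, g}): φ is true.
  g (successors {d, f, g}): φ is true.
  h (successors {a, e, h}): φ is true.
For instance, at a:
  At a: not Dia (q -> p) is false, so not not Dia (q -> p) is true.
    At a: Dia (q -> p) is true, so not Dia (q -> p) is false.
      At a: Dia (q -> p) requires q -> p at some successor in {a}.
        q -> p holds at a, so Dia (q -> p) is true at a.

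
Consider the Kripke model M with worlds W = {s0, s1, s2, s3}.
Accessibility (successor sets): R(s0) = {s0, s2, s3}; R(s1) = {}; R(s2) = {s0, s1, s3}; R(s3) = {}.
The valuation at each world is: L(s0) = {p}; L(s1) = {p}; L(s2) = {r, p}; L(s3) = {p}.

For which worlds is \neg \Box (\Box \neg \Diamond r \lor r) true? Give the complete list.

Recall that \Box ψ holds at a world iff ψ holds at every accessible world, and \Diamond ψ holds iff ψ holds at some accessible world.
Let φ = \neg \Box (\Box \neg \Diamond r \lor r). Evaluate φ at each world:
  s0 (successors {s0, s2, s3}): φ is true.
  s1 (successors ∅): φ is false.
  s2 (successors {s0, s1, s3}): φ is true.
  s3 (successors ∅): φ is false.
For instance, at s2:
  At s2: \Box (\Box \neg \Diamond r \lor r) is false, so \neg \Box (\Box \neg \Diamond r \lor r) is true.
    At s2: \Box (\Box \neg \Diamond r \lor r) requires \Box \neg \Diamond r \lor r at every successor {s0, s1, s3}.
      \Box \neg \Diamond r \lor r fails at s0, so \Box (\Box \neg \Diamond r \lor r) is false at s2.
Satisfying worlds: {s0, s2}

s0, s2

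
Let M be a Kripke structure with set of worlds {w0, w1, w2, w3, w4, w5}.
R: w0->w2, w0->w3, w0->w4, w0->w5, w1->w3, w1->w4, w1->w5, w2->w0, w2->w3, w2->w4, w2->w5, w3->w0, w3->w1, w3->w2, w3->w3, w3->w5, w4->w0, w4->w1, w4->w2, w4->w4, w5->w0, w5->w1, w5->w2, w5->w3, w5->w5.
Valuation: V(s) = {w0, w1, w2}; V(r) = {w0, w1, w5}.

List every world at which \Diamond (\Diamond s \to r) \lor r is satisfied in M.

w0, w1, w2, w3, w4, w5

Let φ = \Diamond (\Diamond s \to r) \lor r. Evaluate φ at each world:
  w0 (successors {w2, w3, w4, w5}): φ is true.
  w1 (successors {w3, w4, w5}): φ is true.
  w2 (successors {w0, w3, w4, w5}): φ is true.
  w3 (successors {w0, w1, w2, w3, w5}): φ is true.
  w4 (successors {w0, w1, w2, w4}): φ is true.
  w5 (successors {w0, w1, w2, w3, w5}): φ is true.
For instance, at w5:
  At w5: \Diamond (\Diamond s \to r) is true, r is true, so \Diamond (\Diamond s \to r) \lor r is true.
    At w5: \Diamond (\Diamond s \to r) requires \Diamond s \to r at some successor in {w0, w1, w2, w3, w5}.
      \Diamond s \to r holds at w0, so \Diamond (\Diamond s \to r) is true at w5.
Satisfying worlds: {w0, w1, w2, w3, w4, w5}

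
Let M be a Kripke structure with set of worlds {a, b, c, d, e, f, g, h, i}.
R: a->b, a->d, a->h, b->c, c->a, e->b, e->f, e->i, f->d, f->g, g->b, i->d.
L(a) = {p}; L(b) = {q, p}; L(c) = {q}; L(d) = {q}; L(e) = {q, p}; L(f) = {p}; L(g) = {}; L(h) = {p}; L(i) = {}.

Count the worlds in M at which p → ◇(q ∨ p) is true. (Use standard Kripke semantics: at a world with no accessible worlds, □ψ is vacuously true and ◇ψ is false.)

8

Recall that ◇ψ holds at a world iff ψ holds at some accessible world.
Let φ = p → ◇(q ∨ p). Evaluate φ at each world:
  a (successors {b, d, h}): φ is true.
  b (successors {c}): φ is true.
  c (successors {a}): φ is true.
  d (successors ∅): φ is true.
  e (successors {b, f, i}): φ is true.
  f (successors {d, g}): φ is true.
  g (successors {b}): φ is true.
  h (successors ∅): φ is false.
  i (successors {d}): φ is true.
For instance, at b:
  At b: p is true, ◇(q ∨ p) is true, so p → ◇(q ∨ p) is true.
    At b: ◇(q ∨ p) requires q ∨ p at some successor in {c}.
      q ∨ p holds at c, so ◇(q ∨ p) is true at b.
Satisfying worlds: {a, b, c, d, e, f, g, i}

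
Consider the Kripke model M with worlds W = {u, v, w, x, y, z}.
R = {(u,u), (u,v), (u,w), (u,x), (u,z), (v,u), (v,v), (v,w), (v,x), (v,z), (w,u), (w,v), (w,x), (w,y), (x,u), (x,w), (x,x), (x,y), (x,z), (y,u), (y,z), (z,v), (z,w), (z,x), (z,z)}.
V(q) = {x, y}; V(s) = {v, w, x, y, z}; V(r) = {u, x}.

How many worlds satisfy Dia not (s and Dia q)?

Let φ = Dia not (s and Dia q). Evaluate φ at each world:
  u (successors {u, v, w, x, z}): φ is true.
  v (successors {u, v, w, x, z}): φ is true.
  w (successors {u, v, x, y}): φ is true.
  x (successors {u, w, x, y, z}): φ is true.
  y (successors {u, z}): φ is true.
  z (successors {v, w, x, z}): φ is false.
For instance, at w:
  At w: Dia not (s and Dia q) requires not (s and Dia q) at some successor in {u, v, x, y}.
    not (s and Dia q) holds at u, so Dia not (s and Dia q) is true at w.
      At u: s and Dia q is false, so not (s and Dia q) is true.
Satisfying worlds: {u, v, w, x, y}

5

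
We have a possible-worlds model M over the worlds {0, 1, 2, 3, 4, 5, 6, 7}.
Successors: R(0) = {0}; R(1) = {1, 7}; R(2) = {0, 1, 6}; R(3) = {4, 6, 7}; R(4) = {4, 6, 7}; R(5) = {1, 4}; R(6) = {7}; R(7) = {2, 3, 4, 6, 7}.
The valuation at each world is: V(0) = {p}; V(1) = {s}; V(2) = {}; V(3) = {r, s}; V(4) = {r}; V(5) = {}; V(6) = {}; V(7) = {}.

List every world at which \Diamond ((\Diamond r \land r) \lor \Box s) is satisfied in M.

3, 4, 5, 7

Let φ = \Diamond ((\Diamond r \land r) \lor \Box s). Evaluate φ at each world:
  0 (successors {0}): φ is false.
  1 (successors {1, 7}): φ is false.
  2 (successors {0, 1, 6}): φ is false.
  3 (successors {4, 6, 7}): φ is true.
  4 (successors {4, 6, 7}): φ is true.
  5 (successors {1, 4}): φ is true.
  6 (successors {7}): φ is false.
  7 (successors {2, 3, 4, 6, 7}): φ is true.
For instance, at 2:
  At 2: \Diamond ((\Diamond r \land r) \lor \Box s) requires (\Diamond r \land r) \lor \Box s at some successor in {0, 1, 6}.
    At 0: (\Diamond r \land r) \lor \Box s is false.
    At 1: (\Diamond r \land r) \lor \Box s is false.
    At 6: (\Diamond r \land r) \lor \Box s is false.
  So \Diamond ((\Diamond r \land r) \lor \Box s) is false at 2.
Satisfying worlds: {3, 4, 5, 7}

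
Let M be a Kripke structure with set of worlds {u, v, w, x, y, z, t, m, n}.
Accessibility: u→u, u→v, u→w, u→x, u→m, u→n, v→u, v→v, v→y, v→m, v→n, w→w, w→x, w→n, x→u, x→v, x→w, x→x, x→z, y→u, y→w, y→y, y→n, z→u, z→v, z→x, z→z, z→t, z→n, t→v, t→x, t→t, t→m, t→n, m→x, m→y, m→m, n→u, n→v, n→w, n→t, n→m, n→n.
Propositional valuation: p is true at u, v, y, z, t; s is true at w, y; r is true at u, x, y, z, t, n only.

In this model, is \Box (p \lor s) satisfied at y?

No

At y: \Box (p \lor s) requires p \lor s at every successor {u, w, y, n}.
  p \lor s fails at n, so \Box (p \lor s) is false at y.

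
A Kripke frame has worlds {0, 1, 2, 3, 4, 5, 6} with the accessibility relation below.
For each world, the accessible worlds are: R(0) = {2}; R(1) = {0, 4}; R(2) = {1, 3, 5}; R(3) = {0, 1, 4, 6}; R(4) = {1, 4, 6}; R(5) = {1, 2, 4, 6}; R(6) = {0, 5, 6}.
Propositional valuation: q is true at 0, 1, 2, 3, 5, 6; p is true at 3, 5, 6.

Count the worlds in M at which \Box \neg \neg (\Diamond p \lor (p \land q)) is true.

Let φ = \Box \neg \neg (\Diamond p \lor (p \land q)). Evaluate φ at each world:
  0 (successors {2}): φ is true.
  1 (successors {0, 4}): φ is false.
  2 (successors {1, 3, 5}): φ is false.
  3 (successors {0, 1, 4, 6}): φ is false.
  4 (successors {1, 4, 6}): φ is false.
  5 (successors {1, 2, 4, 6}): φ is false.
  6 (successors {0, 5, 6}): φ is false.
For instance, at 5:
  At 5: \Box \neg \neg (\Diamond p \lor (p \land q)) requires \neg \neg (\Diamond p \lor (p \land q)) at every successor {1, 2, 4, 6}.
    \neg \neg (\Diamond p \lor (p \land q)) fails at 1, so \Box \neg \neg (\Diamond p \lor (p \land q)) is false at 5.
      At 1: \neg (\Diamond p \lor (p \land q)) is true, so \neg \neg (\Diamond p \lor (p \land q)) is false.
Satisfying worlds: {0}

1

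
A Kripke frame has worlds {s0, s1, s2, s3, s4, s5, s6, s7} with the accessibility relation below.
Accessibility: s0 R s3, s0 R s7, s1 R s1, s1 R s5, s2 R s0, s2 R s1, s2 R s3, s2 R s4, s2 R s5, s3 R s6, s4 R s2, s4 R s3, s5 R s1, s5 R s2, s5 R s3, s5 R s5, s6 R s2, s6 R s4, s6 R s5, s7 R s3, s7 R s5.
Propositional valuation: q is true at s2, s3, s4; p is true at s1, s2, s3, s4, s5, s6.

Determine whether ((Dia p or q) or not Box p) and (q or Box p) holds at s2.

Recall that Box ψ holds at a world iff ψ holds at every accessible world, and Dia ψ holds iff ψ holds at some accessible world.
At s2: (Dia p or q) or not Box p is true, q or Box p is true, so ((Dia p or q) or not Box p) and (q or Box p) is true.
  At s2: Dia p or q is true, not Box p is true, so (Dia p or q) or not Box p is true.
    At s2: Dia p is true, q is true, so Dia p or q is true.
      At s2: Dia p requires p at some successor in {s0, s1, s3, s4, s5}.
        p holds at s1, so Dia p is true at s2.
    At s2: Box p is false, so not Box p is true.
      At s2: Box p requires p at every successor {s0, s1, s3, s4, s5}.
        p fails at s0, so Box p is false at s2.
  At s2: q is true, Box p is false, so q or Box p is true.
    At s2: Box p requires p at every successor {s0, s1, s3, s4, s5}.
      p fails at s0, so Box p is false at s2.

Yes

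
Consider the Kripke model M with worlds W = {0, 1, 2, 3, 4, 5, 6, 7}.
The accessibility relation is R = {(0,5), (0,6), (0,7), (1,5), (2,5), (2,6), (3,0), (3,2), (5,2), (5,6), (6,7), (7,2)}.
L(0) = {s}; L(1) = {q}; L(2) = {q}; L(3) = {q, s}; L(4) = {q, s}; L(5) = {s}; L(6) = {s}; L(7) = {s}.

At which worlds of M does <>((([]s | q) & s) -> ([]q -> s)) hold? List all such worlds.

Let φ = <>((([]s | q) & s) -> ([]q -> s)). Evaluate φ at each world:
  0 (successors {5, 6, 7}): φ is true.
  1 (successors {5}): φ is true.
  2 (successors {5, 6}): φ is true.
  3 (successors {0, 2}): φ is true.
  4 (successors ∅): φ is false.
  5 (successors {2, 6}): φ is true.
  6 (successors {7}): φ is true.
  7 (successors {2}): φ is true.
For instance, at 2:
  At 2: <>((([]s | q) & s) -> ([]q -> s)) requires (([]s | q) & s) -> ([]q -> s) at some successor in {5, 6}.
    (([]s | q) & s) -> ([]q -> s) holds at 5, so <>((([]s | q) & s) -> ([]q -> s)) is true at 2.
      At 5: ([]s | q) & s is false, []q -> s is true, so (([]s | q) & s) -> ([]q -> s) is true.
Satisfying worlds: {0, 1, 2, 3, 5, 6, 7}

0, 1, 2, 3, 5, 6, 7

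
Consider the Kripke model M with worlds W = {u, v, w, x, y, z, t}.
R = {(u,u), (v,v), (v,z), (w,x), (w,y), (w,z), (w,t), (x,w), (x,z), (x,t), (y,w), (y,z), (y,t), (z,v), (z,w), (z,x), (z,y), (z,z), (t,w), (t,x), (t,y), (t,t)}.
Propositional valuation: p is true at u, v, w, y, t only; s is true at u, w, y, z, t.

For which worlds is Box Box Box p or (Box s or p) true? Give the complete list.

u, v, w, x, y, t

Let φ = Box Box Box p or (Box s or p). Evaluate φ at each world:
  u (successors {u}): φ is true.
  v (successors {v, z}): φ is true.
  w (successors {x, y, z, t}): φ is true.
  x (successors {w, z, t}): φ is true.
  y (successors {w, z, t}): φ is true.
  z (successors {v, w, x, y, z}): φ is false.
  t (successors {w, x, y, t}): φ is true.
For instance, at y:
  At y: Box Box Box p is false, Box s or p is true, so Box Box Box p or (Box s or p) is true.
    At y: Box Box Box p requires Box Box p at every successor {w, z, t}.
      Box Box p fails at w, so Box Box Box p is false at y.
    At y: Box s is true, p is true, so Box s or p is true.
      At y: Box s requires s at every successor {w, z, t}.
        At w: s is true.
        At z: s is true.
        At t: s is true.
      So Box s is true at y.
Satisfying worlds: {u, v, w, x, y, t}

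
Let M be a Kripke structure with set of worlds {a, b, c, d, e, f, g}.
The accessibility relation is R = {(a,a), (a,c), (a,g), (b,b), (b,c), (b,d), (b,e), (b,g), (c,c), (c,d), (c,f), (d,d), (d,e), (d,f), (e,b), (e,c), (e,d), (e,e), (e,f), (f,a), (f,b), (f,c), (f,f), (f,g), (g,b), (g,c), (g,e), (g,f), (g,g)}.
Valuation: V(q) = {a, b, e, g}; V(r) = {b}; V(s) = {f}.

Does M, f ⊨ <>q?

Recall that <>ψ holds at a world iff ψ holds at some accessible world.
At f: <>q requires q at some successor in {a, b, c, f, g}.
  q holds at a, so <>q is true at f.

Yes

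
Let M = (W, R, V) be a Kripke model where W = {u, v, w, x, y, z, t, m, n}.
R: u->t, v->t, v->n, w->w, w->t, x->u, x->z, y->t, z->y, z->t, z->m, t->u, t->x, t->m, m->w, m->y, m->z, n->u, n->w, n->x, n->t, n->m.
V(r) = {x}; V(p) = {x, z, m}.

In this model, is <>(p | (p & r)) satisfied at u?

No

At u: <>(p | (p & r)) requires p | (p & r) at some successor in {t}.
  At t: p | (p & r) is false.
So <>(p | (p & r)) is false at u.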